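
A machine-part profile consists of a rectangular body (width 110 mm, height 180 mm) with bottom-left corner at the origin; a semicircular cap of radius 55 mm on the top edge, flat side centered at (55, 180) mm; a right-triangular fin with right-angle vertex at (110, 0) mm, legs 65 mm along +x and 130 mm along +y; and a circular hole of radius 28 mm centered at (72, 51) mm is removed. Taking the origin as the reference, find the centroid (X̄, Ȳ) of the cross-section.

X̄ = 65.72 mm, Ȳ = 106.62 mm

Part | A | x̄ᵢ | ȳᵢ | A·x̄ᵢ | A·ȳᵢ
rectangular body | 19800.00 | 55.00 | 90.00 | 1089000.00 | 1782000.00
semicircular top | 4751.66 | 55.00 | 203.34 | 261341.24 | 966215.27
triangular fin | 4225.00 | 131.67 | 43.33 | 556291.67 | 183083.33
hole | -2463.01 | 72.00 | 51.00 | -177336.62 | -125613.44
Σ | 26313.65 |  |  | 1729296.28 | 2805685.16
X̄ = 1729296.28 / 26313.65 = 65.72 mm
Ȳ = 2805685.16 / 26313.65 = 106.62 mm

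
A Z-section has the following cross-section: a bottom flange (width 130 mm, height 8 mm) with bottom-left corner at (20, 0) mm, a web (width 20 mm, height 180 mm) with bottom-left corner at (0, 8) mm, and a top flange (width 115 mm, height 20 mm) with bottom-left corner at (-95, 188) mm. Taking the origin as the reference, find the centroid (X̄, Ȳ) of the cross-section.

bottom flange: A = 130 × 8 = 1040.00, centroid at (85.00, 4.00).
web: A = 20 × 180 = 3600.00, centroid at (10.00, 98.00).
top flange: A = 115 × 20 = 2300.00, centroid at (-37.50, 198.00).
ΣA = 6940.00 mm²
ΣAX̄ = (1040.00)(85.00) + (3600.00)(10.00) + (2300.00)(-37.50) = 38150.00 mm³
ΣAȲ = (1040.00)(4.00) + (3600.00)(98.00) + (2300.00)(198.00) = 812360.00 mm³
X̄ = 38150.00 / 6940.00 = 5.50 mm
Ȳ = 812360.00 / 6940.00 = 117.05 mm

X̄ = 5.50 mm, Ȳ = 117.05 mm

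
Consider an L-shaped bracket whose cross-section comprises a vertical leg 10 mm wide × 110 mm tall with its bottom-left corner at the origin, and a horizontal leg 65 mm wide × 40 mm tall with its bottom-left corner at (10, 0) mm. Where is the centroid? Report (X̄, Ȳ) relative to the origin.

X̄ = 31.35 mm, Ȳ = 30.41 mm

Part | A | x̄ᵢ | ȳᵢ | A·x̄ᵢ | A·ȳᵢ
vertical leg | 1100.00 | 5.00 | 55.00 | 5500.00 | 60500.00
horizontal leg | 2600.00 | 42.50 | 20.00 | 110500.00 | 52000.00
Σ | 3700.00 |  |  | 116000.00 | 112500.00
X̄ = 116000.00 / 3700.00 = 31.35 mm
Ȳ = 112500.00 / 3700.00 = 30.41 mm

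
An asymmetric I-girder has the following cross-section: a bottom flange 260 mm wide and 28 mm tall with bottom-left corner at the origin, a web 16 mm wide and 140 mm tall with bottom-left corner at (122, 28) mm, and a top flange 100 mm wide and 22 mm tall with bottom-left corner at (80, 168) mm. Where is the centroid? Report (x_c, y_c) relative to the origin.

Part | A | x̄ᵢ | ȳᵢ | A·x̄ᵢ | A·ȳᵢ
bottom flange | 7280.00 | 130.00 | 14.00 | 946400.00 | 101920.00
web | 2240.00 | 130.00 | 98.00 | 291200.00 | 219520.00
top flange | 2200.00 | 130.00 | 179.00 | 286000.00 | 393800.00
Σ | 11720.00 |  |  | 1523600.00 | 715240.00
x_c = 1523600.00 / 11720.00 = 130.00 mm
y_c = 715240.00 / 11720.00 = 61.03 mm

x_c = 130.00 mm, y_c = 61.03 mm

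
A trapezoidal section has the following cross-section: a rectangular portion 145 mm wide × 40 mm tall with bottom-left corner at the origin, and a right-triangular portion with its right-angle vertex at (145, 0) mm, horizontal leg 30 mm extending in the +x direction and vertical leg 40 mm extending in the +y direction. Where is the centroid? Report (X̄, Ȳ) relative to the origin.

X̄ = 80.23 mm, Ȳ = 19.38 mm

rectangular portion: A = 145 × 40 = 5800.00, centroid at (72.50, 20.00).
triangular portion: A = ½·30·40 = 600.00, centroid at (155.00, 13.33).
ΣA = 6400.00 mm²
ΣAX̄ = (5800.00)(72.50) + (600.00)(155.00) = 513500.00 mm³
ΣAȲ = (5800.00)(20.00) + (600.00)(13.33) = 124000.00 mm³
X̄ = 513500.00 / 6400.00 = 80.23 mm
Ȳ = 124000.00 / 6400.00 = 19.38 mm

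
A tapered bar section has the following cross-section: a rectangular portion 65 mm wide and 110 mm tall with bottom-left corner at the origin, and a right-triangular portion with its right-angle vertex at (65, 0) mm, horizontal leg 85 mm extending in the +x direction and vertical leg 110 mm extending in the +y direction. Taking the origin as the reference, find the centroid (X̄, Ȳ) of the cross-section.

Part | A | x̄ᵢ | ȳᵢ | A·x̄ᵢ | A·ȳᵢ
rectangular portion | 7150.00 | 32.50 | 55.00 | 232375.00 | 393250.00
triangular portion | 4675.00 | 93.33 | 36.67 | 436333.33 | 171416.67
Σ | 11825.00 |  |  | 668708.33 | 564666.67
X̄ = 668708.33 / 11825.00 = 56.55 mm
Ȳ = 564666.67 / 11825.00 = 47.75 mm

X̄ = 56.55 mm, Ȳ = 47.75 mm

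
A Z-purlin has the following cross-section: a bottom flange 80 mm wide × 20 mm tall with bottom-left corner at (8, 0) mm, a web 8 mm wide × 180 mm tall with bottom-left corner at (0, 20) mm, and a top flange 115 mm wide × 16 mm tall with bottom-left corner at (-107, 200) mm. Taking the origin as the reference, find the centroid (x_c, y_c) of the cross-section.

Part | A | x̄ᵢ | ȳᵢ | A·x̄ᵢ | A·ȳᵢ
bottom flange | 1600.00 | 48.00 | 10.00 | 76800.00 | 16000.00
web | 1440.00 | 4.00 | 110.00 | 5760.00 | 158400.00
top flange | 1840.00 | -49.50 | 208.00 | -91080.00 | 382720.00
Σ | 4880.00 |  |  | -8520.00 | 557120.00
x_c = -8520.00 / 4880.00 = -1.75 mm
y_c = 557120.00 / 4880.00 = 114.16 mm

x_c = -1.75 mm, y_c = 114.16 mm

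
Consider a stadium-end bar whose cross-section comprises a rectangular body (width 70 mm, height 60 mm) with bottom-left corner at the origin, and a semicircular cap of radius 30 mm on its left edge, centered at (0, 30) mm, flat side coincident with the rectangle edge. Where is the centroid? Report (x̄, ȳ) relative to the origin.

rectangular body: A = 70 × 60 = 4200.00, centroid at (35.00, 30.00).
semicircular end: A = ½π·30² = 1413.72, centroid at (-12.73, 30.00).
ΣA = 5613.72 mm²
ΣAx̄ = (4200.00)(35.00) + (1413.72)(-12.73) = 129000.00 mm³
ΣAȳ = (4200.00)(30.00) + (1413.72)(30.00) = 168411.50 mm³
x̄ = 129000.00 / 5613.72 = 22.98 mm
ȳ = 168411.50 / 5613.72 = 30.00 mm

x̄ = 22.98 mm, ȳ = 30.00 mm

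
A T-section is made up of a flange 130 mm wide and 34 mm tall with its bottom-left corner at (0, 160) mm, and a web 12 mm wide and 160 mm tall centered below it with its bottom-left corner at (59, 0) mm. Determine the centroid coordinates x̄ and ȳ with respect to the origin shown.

x̄ = 65.00 mm, ȳ = 147.62 mm

web: A = 12 × 160 = 1920.00, centroid at (65.00, 80.00).
flange: A = 130 × 34 = 4420.00, centroid at (65.00, 177.00).
ΣA = 6340.00 mm², ΣAx̄ = 412100.00 mm³, ΣAȳ = 935940.00 mm³.
x̄ = 412100.00/6340.00 = 65.00 mm; ȳ = 935940.00/6340.00 = 147.62 mm.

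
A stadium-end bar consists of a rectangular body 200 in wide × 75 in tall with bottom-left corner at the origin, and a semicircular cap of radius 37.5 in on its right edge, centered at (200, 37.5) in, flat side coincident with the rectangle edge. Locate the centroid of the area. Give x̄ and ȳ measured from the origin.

x̄ = 114.88 in, ȳ = 37.50 in

rectangular body: A = 200 × 75 = 15000.00, centroid at (100.00, 37.50).
semicircular end: A = ½π·37.5² = 2208.93, centroid at (215.92, 37.50).
ΣA = 17208.93 in²
ΣAx̄ = (15000.00)(100.00) + (2208.93)(215.92) = 1976942.72 in³
ΣAȳ = (15000.00)(37.50) + (2208.93)(37.50) = 645334.96 in³
x̄ = 1976942.72 / 17208.93 = 114.88 in
ȳ = 645334.96 / 17208.93 = 37.50 in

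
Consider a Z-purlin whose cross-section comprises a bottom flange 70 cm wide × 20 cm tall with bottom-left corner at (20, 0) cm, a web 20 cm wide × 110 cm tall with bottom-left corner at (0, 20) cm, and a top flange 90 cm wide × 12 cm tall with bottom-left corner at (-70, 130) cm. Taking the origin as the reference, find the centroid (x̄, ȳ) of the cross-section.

x̄ = 15.38 cm, ȳ = 69.63 cm

Part | A | x̄ᵢ | ȳᵢ | A·x̄ᵢ | A·ȳᵢ
bottom flange | 1400.00 | 55.00 | 10.00 | 77000.00 | 14000.00
web | 2200.00 | 10.00 | 75.00 | 22000.00 | 165000.00
top flange | 1080.00 | -25.00 | 136.00 | -27000.00 | 146880.00
Σ | 4680.00 |  |  | 72000.00 | 325880.00
x̄ = 72000.00 / 4680.00 = 15.38 cm
ȳ = 325880.00 / 4680.00 = 69.63 cm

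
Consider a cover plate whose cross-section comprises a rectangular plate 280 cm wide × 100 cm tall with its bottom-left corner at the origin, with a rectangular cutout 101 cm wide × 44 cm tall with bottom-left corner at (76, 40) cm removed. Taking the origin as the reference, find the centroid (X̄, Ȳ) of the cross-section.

X̄ = 142.55 cm, Ȳ = 47.74 cm

plate: A = 280 × 100 = 28000.00, centroid at (140.00, 50.00).
hole: A = −(101 × 44) = -4444.00, centroid at (126.50, 62.00).
ΣA = 23556.00 cm², ΣAX̄ = 3357834.00 cm³, ΣAȲ = 1124472.00 cm³.
X̄ = 3357834.00/23556.00 = 142.55 cm; Ȳ = 1124472.00/23556.00 = 47.74 cm.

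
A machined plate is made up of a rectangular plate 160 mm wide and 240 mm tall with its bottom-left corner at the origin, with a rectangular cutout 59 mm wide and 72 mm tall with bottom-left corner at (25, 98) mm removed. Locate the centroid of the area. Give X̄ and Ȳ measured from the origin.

X̄ = 83.17 mm, Ȳ = 118.26 mm

Part | A | x̄ᵢ | ȳᵢ | A·x̄ᵢ | A·ȳᵢ
plate | 38400.00 | 80.00 | 120.00 | 3072000.00 | 4608000.00
hole | -4248.00 | 54.50 | 134.00 | -231516.00 | -569232.00
Σ | 34152.00 |  |  | 2840484.00 | 4038768.00
X̄ = 2840484.00 / 34152.00 = 83.17 mm
Ȳ = 4038768.00 / 34152.00 = 118.26 mm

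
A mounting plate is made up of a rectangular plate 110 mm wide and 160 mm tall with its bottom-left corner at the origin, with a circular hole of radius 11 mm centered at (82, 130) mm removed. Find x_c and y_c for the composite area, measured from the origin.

plate: A = 110 × 160 = 17600.00, centroid at (55.00, 80.00).
hole: A = −π·11² = -380.13, centroid at (82.00, 130.00).
ΣA = 17219.87 mm²
ΣAx_c = (17600.00)(55.00) + (-380.13)(82.00) = 936829.12 mm³
ΣAy_c = (17600.00)(80.00) + (-380.13)(130.00) = 1358582.75 mm³
x_c = 936829.12 / 17219.87 = 54.40 mm
y_c = 1358582.75 / 17219.87 = 78.90 mm

x_c = 54.40 mm, y_c = 78.90 mm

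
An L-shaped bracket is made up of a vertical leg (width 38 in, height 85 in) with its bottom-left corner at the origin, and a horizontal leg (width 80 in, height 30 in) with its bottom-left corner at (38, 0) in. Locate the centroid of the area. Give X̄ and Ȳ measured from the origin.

Part | A | x̄ᵢ | ȳᵢ | A·x̄ᵢ | A·ȳᵢ
vertical leg | 3230.00 | 19.00 | 42.50 | 61370.00 | 137275.00
horizontal leg | 2400.00 | 78.00 | 15.00 | 187200.00 | 36000.00
Σ | 5630.00 |  |  | 248570.00 | 173275.00
X̄ = 248570.00 / 5630.00 = 44.15 in
Ȳ = 173275.00 / 5630.00 = 30.78 in

X̄ = 44.15 in, Ȳ = 30.78 in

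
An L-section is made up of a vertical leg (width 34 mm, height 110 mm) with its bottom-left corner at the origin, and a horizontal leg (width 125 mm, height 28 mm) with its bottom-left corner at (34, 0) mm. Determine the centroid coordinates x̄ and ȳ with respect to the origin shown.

x̄ = 55.43 mm, ȳ = 35.18 mm

vertical leg: A = 34 × 110 = 3740.00, centroid at (17.00, 55.00).
horizontal leg: A = 125 × 28 = 3500.00, centroid at (96.50, 14.00).
ΣA = 7240.00 mm², ΣAx̄ = 401330.00 mm³, ΣAȳ = 254700.00 mm³.
x̄ = 401330.00/7240.00 = 55.43 mm; ȳ = 254700.00/7240.00 = 35.18 mm.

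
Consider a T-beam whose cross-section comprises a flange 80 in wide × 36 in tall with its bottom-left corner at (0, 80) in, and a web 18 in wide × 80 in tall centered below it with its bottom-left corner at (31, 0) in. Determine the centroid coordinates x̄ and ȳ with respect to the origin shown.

x̄ = 40.00 in, ȳ = 78.67 in

web: A = 18 × 80 = 1440.00, centroid at (40.00, 40.00).
flange: A = 80 × 36 = 2880.00, centroid at (40.00, 98.00).
ΣA = 4320.00 in², ΣAx̄ = 172800.00 in³, ΣAȳ = 339840.00 in³.
x̄ = 172800.00/4320.00 = 40.00 in; ȳ = 339840.00/4320.00 = 78.67 in.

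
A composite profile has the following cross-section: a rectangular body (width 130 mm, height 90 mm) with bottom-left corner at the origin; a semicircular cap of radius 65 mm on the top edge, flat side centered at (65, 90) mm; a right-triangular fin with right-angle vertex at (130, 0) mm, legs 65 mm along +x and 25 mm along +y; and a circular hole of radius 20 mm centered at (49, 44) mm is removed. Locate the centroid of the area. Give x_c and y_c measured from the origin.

rectangular body: A = 130 × 90 = 11700.00, centroid at (65.00, 45.00).
semicircular top: A = ½π·65² = 6636.61, centroid at (65.00, 117.59).
triangular fin: A = ½·65·25 = 812.50, centroid at (151.67, 8.33).
hole: A = −π·20² = -1256.64, centroid at (49.00, 44.00).
ΣA = 17892.48 mm², ΣAx_c = 1253533.89 mm³, ΣAy_c = 1258357.44 mm³.
x_c = 1253533.89/17892.48 = 70.06 mm; y_c = 1258357.44/17892.48 = 70.33 mm.

x_c = 70.06 mm, y_c = 70.33 mm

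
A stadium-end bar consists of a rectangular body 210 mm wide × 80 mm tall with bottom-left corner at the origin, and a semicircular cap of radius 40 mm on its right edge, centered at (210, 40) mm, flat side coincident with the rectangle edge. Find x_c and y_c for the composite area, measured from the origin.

rectangular body: A = 210 × 80 = 16800.00, centroid at (105.00, 40.00).
semicircular end: A = ½π·40² = 2513.27, centroid at (226.98, 40.00).
ΣA = 19313.27 mm²
ΣAx_c = (16800.00)(105.00) + (2513.27)(226.98) = 2334454.23 mm³
ΣAy_c = (16800.00)(40.00) + (2513.27)(40.00) = 772530.96 mm³
x_c = 2334454.23 / 19313.27 = 120.87 mm
y_c = 772530.96 / 19313.27 = 40.00 mm

x_c = 120.87 mm, y_c = 40.00 mm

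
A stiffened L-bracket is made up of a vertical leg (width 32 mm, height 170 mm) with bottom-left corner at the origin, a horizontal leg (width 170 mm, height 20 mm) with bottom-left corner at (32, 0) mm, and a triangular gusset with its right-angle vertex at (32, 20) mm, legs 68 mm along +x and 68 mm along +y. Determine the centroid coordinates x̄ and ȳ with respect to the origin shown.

Part | A | x̄ᵢ | ȳᵢ | A·x̄ᵢ | A·ȳᵢ
vertical leg | 5440.00 | 16.00 | 85.00 | 87040.00 | 462400.00
horizontal leg | 3400.00 | 117.00 | 10.00 | 397800.00 | 34000.00
gusset | 2312.00 | 54.67 | 42.67 | 126389.33 | 98645.33
Σ | 11152.00 |  |  | 611229.33 | 595045.33
x̄ = 611229.33 / 11152.00 = 54.81 mm
ȳ = 595045.33 / 11152.00 = 53.36 mm

x̄ = 54.81 mm, ȳ = 53.36 mm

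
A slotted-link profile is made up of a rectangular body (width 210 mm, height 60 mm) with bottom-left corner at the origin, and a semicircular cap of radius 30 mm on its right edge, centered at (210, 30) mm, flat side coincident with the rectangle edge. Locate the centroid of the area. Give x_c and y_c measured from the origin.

x_c = 116.88 mm, y_c = 30.00 mm

rectangular body: A = 210 × 60 = 12600.00, centroid at (105.00, 30.00).
semicircular end: A = ½π·30² = 1413.72, centroid at (222.73, 30.00).
ΣA = 14013.72 mm², ΣAx_c = 1637880.51 mm³, ΣAy_c = 420411.50 mm³.
x_c = 1637880.51/14013.72 = 116.88 mm; y_c = 420411.50/14013.72 = 30.00 mm.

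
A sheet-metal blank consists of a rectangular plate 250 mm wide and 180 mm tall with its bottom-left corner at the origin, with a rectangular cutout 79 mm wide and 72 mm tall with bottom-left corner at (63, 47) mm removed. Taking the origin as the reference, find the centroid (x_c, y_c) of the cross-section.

x_c = 128.26 mm, y_c = 91.01 mm

plate: A = 250 × 180 = 45000.00, centroid at (125.00, 90.00).
hole: A = −(79 × 72) = -5688.00, centroid at (102.50, 83.00).
ΣA = 39312.00 mm², ΣAx_c = 5041980.00 mm³, ΣAy_c = 3577896.00 mm³.
x_c = 5041980.00/39312.00 = 128.26 mm; y_c = 3577896.00/39312.00 = 91.01 mm.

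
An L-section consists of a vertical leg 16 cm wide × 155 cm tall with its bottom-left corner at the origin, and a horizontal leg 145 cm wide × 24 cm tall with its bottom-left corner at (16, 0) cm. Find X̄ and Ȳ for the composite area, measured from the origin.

vertical leg: A = 16 × 155 = 2480.00, centroid at (8.00, 77.50).
horizontal leg: A = 145 × 24 = 3480.00, centroid at (88.50, 12.00).
ΣA = 5960.00 cm²
ΣAX̄ = (2480.00)(8.00) + (3480.00)(88.50) = 327820.00 cm³
ΣAȲ = (2480.00)(77.50) + (3480.00)(12.00) = 233960.00 cm³
X̄ = 327820.00 / 5960.00 = 55.00 cm
Ȳ = 233960.00 / 5960.00 = 39.26 cm

X̄ = 55.00 cm, Ȳ = 39.26 cm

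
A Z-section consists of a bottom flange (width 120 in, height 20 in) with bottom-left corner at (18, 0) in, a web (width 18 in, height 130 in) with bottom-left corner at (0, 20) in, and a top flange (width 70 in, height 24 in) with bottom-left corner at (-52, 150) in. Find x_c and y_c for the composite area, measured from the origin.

Part | A | x̄ᵢ | ȳᵢ | A·x̄ᵢ | A·ȳᵢ
bottom flange | 2400.00 | 78.00 | 10.00 | 187200.00 | 24000.00
web | 2340.00 | 9.00 | 85.00 | 21060.00 | 198900.00
top flange | 1680.00 | -17.00 | 162.00 | -28560.00 | 272160.00
Σ | 6420.00 |  |  | 179700.00 | 495060.00
x_c = 179700.00 / 6420.00 = 27.99 in
y_c = 495060.00 / 6420.00 = 77.11 in

x_c = 27.99 in, y_c = 77.11 in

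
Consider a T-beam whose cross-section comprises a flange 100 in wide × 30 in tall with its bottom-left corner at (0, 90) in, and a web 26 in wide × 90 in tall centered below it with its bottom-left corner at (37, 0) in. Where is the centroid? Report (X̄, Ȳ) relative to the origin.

X̄ = 50.00 in, Ȳ = 78.71 in

Part | A | x̄ᵢ | ȳᵢ | A·x̄ᵢ | A·ȳᵢ
web | 2340.00 | 50.00 | 45.00 | 117000.00 | 105300.00
flange | 3000.00 | 50.00 | 105.00 | 150000.00 | 315000.00
Σ | 5340.00 |  |  | 267000.00 | 420300.00
X̄ = 267000.00 / 5340.00 = 50.00 in
Ȳ = 420300.00 / 5340.00 = 78.71 in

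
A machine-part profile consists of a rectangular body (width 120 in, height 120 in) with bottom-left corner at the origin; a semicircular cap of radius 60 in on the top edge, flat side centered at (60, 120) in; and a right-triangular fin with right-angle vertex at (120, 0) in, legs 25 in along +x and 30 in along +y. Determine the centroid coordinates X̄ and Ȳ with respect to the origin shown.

X̄ = 61.25 in, Ȳ = 82.74 in

Part | A | x̄ᵢ | ȳᵢ | A·x̄ᵢ | A·ȳᵢ
rectangular body | 14400.00 | 60.00 | 60.00 | 864000.00 | 864000.00
semicircular top | 5654.87 | 60.00 | 145.46 | 339292.01 | 822584.01
triangular fin | 375.00 | 128.33 | 10.00 | 48125.00 | 3750.00
Σ | 20429.87 |  |  | 1251417.01 | 1690334.01
X̄ = 1251417.01 / 20429.87 = 61.25 in
Ȳ = 1690334.01 / 20429.87 = 82.74 in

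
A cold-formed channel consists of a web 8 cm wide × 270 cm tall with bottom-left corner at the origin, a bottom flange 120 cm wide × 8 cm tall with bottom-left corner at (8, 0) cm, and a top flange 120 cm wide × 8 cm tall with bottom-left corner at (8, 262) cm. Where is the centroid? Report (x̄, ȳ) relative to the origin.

x̄ = 34.12 cm, ȳ = 135.00 cm

web: A = 8 × 270 = 2160.00, centroid at (4.00, 135.00).
bottom flange: A = 120 × 8 = 960.00, centroid at (68.00, 4.00).
top flange: A = 120 × 8 = 960.00, centroid at (68.00, 266.00).
ΣA = 4080.00 cm²
ΣAx̄ = (2160.00)(4.00) + (960.00)(68.00) + (960.00)(68.00) = 139200.00 cm³
ΣAȳ = (2160.00)(135.00) + (960.00)(4.00) + (960.00)(266.00) = 550800.00 cm³
x̄ = 139200.00 / 4080.00 = 34.12 cm
ȳ = 550800.00 / 4080.00 = 135.00 cm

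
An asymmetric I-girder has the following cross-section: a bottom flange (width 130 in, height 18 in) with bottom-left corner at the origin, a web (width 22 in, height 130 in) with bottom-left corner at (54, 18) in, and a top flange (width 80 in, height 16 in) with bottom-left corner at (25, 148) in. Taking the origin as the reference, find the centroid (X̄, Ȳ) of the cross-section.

bottom flange: A = 130 × 18 = 2340.00, centroid at (65.00, 9.00).
web: A = 22 × 130 = 2860.00, centroid at (65.00, 83.00).
top flange: A = 80 × 16 = 1280.00, centroid at (65.00, 156.00).
ΣA = 6480.00 in², ΣAX̄ = 421200.00 in³, ΣAȲ = 458120.00 in³.
X̄ = 421200.00/6480.00 = 65.00 in; Ȳ = 458120.00/6480.00 = 70.70 in.

X̄ = 65.00 in, Ȳ = 70.70 in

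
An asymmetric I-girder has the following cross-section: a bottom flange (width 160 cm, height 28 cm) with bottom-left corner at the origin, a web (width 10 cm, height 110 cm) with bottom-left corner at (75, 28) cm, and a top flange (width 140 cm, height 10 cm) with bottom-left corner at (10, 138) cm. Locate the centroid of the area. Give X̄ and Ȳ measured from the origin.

X̄ = 80.00 cm, Ȳ = 50.75 cm

bottom flange: A = 160 × 28 = 4480.00, centroid at (80.00, 14.00).
web: A = 10 × 110 = 1100.00, centroid at (80.00, 83.00).
top flange: A = 140 × 10 = 1400.00, centroid at (80.00, 143.00).
ΣA = 6980.00 cm²
ΣAX̄ = (4480.00)(80.00) + (1100.00)(80.00) + (1400.00)(80.00) = 558400.00 cm³
ΣAȲ = (4480.00)(14.00) + (1100.00)(83.00) + (1400.00)(143.00) = 354220.00 cm³
X̄ = 558400.00 / 6980.00 = 80.00 cm
Ȳ = 354220.00 / 6980.00 = 50.75 cm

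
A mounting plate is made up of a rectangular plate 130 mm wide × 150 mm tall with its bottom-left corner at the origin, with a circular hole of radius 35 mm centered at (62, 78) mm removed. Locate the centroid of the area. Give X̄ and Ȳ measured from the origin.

Part | A | x̄ᵢ | ȳᵢ | A·x̄ᵢ | A·ȳᵢ
plate | 19500.00 | 65.00 | 75.00 | 1267500.00 | 1462500.00
hole | -3848.45 | 62.00 | 78.00 | -238603.96 | -300179.18
Σ | 15651.55 |  |  | 1028896.04 | 1162320.82
X̄ = 1028896.04 / 15651.55 = 65.74 mm
Ȳ = 1162320.82 / 15651.55 = 74.26 mm

X̄ = 65.74 mm, Ȳ = 74.26 mm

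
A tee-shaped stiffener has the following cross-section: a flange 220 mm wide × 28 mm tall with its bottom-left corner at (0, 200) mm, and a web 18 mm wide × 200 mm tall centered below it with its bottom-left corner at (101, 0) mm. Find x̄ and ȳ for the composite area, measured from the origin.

Part | A | x̄ᵢ | ȳᵢ | A·x̄ᵢ | A·ȳᵢ
web | 3600.00 | 110.00 | 100.00 | 396000.00 | 360000.00
flange | 6160.00 | 110.00 | 214.00 | 677600.00 | 1318240.00
Σ | 9760.00 |  |  | 1073600.00 | 1678240.00
x̄ = 1073600.00 / 9760.00 = 110.00 mm
ȳ = 1678240.00 / 9760.00 = 171.95 mm

x̄ = 110.00 mm, ȳ = 171.95 mm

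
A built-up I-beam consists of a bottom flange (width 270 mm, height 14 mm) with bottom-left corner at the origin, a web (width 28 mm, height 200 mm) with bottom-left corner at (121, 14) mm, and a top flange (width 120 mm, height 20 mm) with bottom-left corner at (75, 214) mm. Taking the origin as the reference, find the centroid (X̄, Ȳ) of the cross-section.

X̄ = 135.00 mm, Ȳ = 102.08 mm

bottom flange: A = 270 × 14 = 3780.00, centroid at (135.00, 7.00).
web: A = 28 × 200 = 5600.00, centroid at (135.00, 114.00).
top flange: A = 120 × 20 = 2400.00, centroid at (135.00, 224.00).
ΣA = 11780.00 mm²
ΣAX̄ = (3780.00)(135.00) + (5600.00)(135.00) + (2400.00)(135.00) = 1590300.00 mm³
ΣAȲ = (3780.00)(7.00) + (5600.00)(114.00) + (2400.00)(224.00) = 1202460.00 mm³
X̄ = 1590300.00 / 11780.00 = 135.00 mm
Ȳ = 1202460.00 / 11780.00 = 102.08 mm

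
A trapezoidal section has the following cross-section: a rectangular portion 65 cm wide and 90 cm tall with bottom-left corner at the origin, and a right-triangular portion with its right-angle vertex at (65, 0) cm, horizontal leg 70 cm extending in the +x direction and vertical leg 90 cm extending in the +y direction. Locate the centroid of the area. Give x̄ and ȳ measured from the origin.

rectangular portion: A = 65 × 90 = 5850.00, centroid at (32.50, 45.00).
triangular portion: A = ½·70·90 = 3150.00, centroid at (88.33, 30.00).
ΣA = 9000.00 cm², ΣAx̄ = 468375.00 cm³, ΣAȳ = 357750.00 cm³.
x̄ = 468375.00/9000.00 = 52.04 cm; ȳ = 357750.00/9000.00 = 39.75 cm.

x̄ = 52.04 cm, ȳ = 39.75 cm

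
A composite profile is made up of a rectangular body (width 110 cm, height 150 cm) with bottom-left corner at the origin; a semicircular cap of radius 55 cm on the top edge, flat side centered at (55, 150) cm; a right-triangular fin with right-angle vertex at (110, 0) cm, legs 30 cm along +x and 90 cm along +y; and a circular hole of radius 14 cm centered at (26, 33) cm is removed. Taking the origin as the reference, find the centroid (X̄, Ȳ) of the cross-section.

Part | A | x̄ᵢ | ȳᵢ | A·x̄ᵢ | A·ȳᵢ
rectangular body | 16500.00 | 55.00 | 75.00 | 907500.00 | 1237500.00
semicircular top | 4751.66 | 55.00 | 173.34 | 261341.24 | 823665.50
triangular fin | 1350.00 | 120.00 | 30.00 | 162000.00 | 40500.00
hole | -615.75 | 26.00 | 33.00 | -16009.56 | -20319.82
Σ | 21985.91 |  |  | 1314831.68 | 2081345.68
X̄ = 1314831.68 / 21985.91 = 59.80 cm
Ȳ = 2081345.68 / 21985.91 = 94.67 cm

X̄ = 59.80 cm, Ȳ = 94.67 cm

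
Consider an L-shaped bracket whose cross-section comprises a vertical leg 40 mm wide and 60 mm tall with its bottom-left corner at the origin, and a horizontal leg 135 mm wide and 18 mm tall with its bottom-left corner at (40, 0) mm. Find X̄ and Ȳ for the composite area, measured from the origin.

X̄ = 64.02 mm, Ȳ = 19.43 mm

vertical leg: A = 40 × 60 = 2400.00, centroid at (20.00, 30.00).
horizontal leg: A = 135 × 18 = 2430.00, centroid at (107.50, 9.00).
ΣA = 4830.00 mm², ΣAX̄ = 309225.00 mm³, ΣAȲ = 93870.00 mm³.
X̄ = 309225.00/4830.00 = 64.02 mm; Ȳ = 93870.00/4830.00 = 19.43 mm.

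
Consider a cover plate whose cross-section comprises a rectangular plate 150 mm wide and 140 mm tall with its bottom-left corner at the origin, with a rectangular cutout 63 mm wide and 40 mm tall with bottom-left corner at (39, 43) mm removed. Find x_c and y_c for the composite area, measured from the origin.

plate: A = 150 × 140 = 21000.00, centroid at (75.00, 70.00).
hole: A = −(63 × 40) = -2520.00, centroid at (70.50, 63.00).
ΣA = 18480.00 mm², ΣAx_c = 1397340.00 mm³, ΣAy_c = 1311240.00 mm³.
x_c = 1397340.00/18480.00 = 75.61 mm; y_c = 1311240.00/18480.00 = 70.95 mm.

x_c = 75.61 mm, y_c = 70.95 mm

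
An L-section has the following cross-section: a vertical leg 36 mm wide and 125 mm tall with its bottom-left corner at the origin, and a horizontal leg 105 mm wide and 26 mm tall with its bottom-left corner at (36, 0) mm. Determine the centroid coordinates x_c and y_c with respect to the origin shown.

Part | A | x̄ᵢ | ȳᵢ | A·x̄ᵢ | A·ȳᵢ
vertical leg | 4500.00 | 18.00 | 62.50 | 81000.00 | 281250.00
horizontal leg | 2730.00 | 88.50 | 13.00 | 241605.00 | 35490.00
Σ | 7230.00 |  |  | 322605.00 | 316740.00
x_c = 322605.00 / 7230.00 = 44.62 mm
y_c = 316740.00 / 7230.00 = 43.81 mm

x_c = 44.62 mm, y_c = 43.81 mm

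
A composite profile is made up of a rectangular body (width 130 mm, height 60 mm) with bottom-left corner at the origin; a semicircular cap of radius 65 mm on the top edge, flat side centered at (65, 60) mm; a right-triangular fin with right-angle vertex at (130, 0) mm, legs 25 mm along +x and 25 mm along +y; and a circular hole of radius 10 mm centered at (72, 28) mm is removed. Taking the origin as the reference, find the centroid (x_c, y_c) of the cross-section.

x_c = 66.44 mm, y_c = 56.05 mm

rectangular body: A = 130 × 60 = 7800.00, centroid at (65.00, 30.00).
semicircular top: A = ½π·65² = 6636.61, centroid at (65.00, 87.59).
triangular fin: A = ½·25·25 = 312.50, centroid at (138.33, 8.33).
hole: A = −π·10² = -314.16, centroid at (72.00, 28.00).
ΣA = 14434.96 mm², ΣAx_c = 958989.64 mm³, ΣAy_c = 809087.91 mm³.
x_c = 958989.64/14434.96 = 66.44 mm; y_c = 809087.91/14434.96 = 56.05 mm.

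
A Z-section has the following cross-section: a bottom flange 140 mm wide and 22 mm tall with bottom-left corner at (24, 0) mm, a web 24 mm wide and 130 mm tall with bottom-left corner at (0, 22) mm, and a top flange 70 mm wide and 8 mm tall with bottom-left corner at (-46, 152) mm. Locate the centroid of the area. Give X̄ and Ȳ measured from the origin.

Part | A | x̄ᵢ | ȳᵢ | A·x̄ᵢ | A·ȳᵢ
bottom flange | 3080.00 | 94.00 | 11.00 | 289520.00 | 33880.00
web | 3120.00 | 12.00 | 87.00 | 37440.00 | 271440.00
top flange | 560.00 | -11.00 | 156.00 | -6160.00 | 87360.00
Σ | 6760.00 |  |  | 320800.00 | 392680.00
X̄ = 320800.00 / 6760.00 = 47.46 mm
Ȳ = 392680.00 / 6760.00 = 58.09 mm

X̄ = 47.46 mm, Ȳ = 58.09 mm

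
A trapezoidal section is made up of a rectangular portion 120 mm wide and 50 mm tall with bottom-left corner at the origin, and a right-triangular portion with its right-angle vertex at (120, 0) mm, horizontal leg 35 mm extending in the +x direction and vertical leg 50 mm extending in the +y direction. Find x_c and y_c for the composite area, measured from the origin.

x_c = 69.12 mm, y_c = 23.94 mm

rectangular portion: A = 120 × 50 = 6000.00, centroid at (60.00, 25.00).
triangular portion: A = ½·35·50 = 875.00, centroid at (131.67, 16.67).
ΣA = 6875.00 mm²
ΣAx_c = (6000.00)(60.00) + (875.00)(131.67) = 475208.33 mm³
ΣAy_c = (6000.00)(25.00) + (875.00)(16.67) = 164583.33 mm³
x_c = 475208.33 / 6875.00 = 69.12 mm
y_c = 164583.33 / 6875.00 = 23.94 mm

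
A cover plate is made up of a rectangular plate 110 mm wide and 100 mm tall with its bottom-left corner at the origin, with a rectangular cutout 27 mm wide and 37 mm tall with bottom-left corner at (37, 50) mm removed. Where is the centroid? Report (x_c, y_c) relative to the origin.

x_c = 55.45 mm, y_c = 48.15 mm

Part | A | x̄ᵢ | ȳᵢ | A·x̄ᵢ | A·ȳᵢ
plate | 11000.00 | 55.00 | 50.00 | 605000.00 | 550000.00
hole | -999.00 | 50.50 | 68.50 | -50449.50 | -68431.50
Σ | 10001.00 |  |  | 554550.50 | 481568.50
x_c = 554550.50 / 10001.00 = 55.45 mm
y_c = 481568.50 / 10001.00 = 48.15 mm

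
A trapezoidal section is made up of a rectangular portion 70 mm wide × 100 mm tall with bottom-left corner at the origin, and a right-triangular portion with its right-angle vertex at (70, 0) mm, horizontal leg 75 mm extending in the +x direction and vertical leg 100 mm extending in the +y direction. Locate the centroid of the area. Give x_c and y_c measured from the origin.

rectangular portion: A = 70 × 100 = 7000.00, centroid at (35.00, 50.00).
triangular portion: A = ½·75·100 = 3750.00, centroid at (95.00, 33.33).
ΣA = 10750.00 mm², ΣAx_c = 601250.00 mm³, ΣAy_c = 475000.00 mm³.
x_c = 601250.00/10750.00 = 55.93 mm; y_c = 475000.00/10750.00 = 44.19 mm.

x_c = 55.93 mm, y_c = 44.19 mm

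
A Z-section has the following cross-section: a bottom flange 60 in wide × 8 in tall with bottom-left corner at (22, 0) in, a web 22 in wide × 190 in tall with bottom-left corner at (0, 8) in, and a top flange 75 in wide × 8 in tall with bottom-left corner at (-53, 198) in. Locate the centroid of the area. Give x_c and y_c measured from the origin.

Part | A | x̄ᵢ | ȳᵢ | A·x̄ᵢ | A·ȳᵢ
bottom flange | 480.00 | 52.00 | 4.00 | 24960.00 | 1920.00
web | 4180.00 | 11.00 | 103.00 | 45980.00 | 430540.00
top flange | 600.00 | -15.50 | 202.00 | -9300.00 | 121200.00
Σ | 5260.00 |  |  | 61640.00 | 553660.00
x_c = 61640.00 / 5260.00 = 11.72 in
y_c = 553660.00 / 5260.00 = 105.26 in

x_c = 11.72 in, y_c = 105.26 in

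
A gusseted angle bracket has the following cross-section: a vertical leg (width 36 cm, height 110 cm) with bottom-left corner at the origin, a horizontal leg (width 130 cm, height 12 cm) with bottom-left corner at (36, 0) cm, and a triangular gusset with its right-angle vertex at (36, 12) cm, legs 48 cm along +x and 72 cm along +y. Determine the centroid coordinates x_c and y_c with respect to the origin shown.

x_c = 43.97 cm, y_c = 39.92 cm

Part | A | x̄ᵢ | ȳᵢ | A·x̄ᵢ | A·ȳᵢ
vertical leg | 3960.00 | 18.00 | 55.00 | 71280.00 | 217800.00
horizontal leg | 1560.00 | 101.00 | 6.00 | 157560.00 | 9360.00
gusset | 1728.00 | 52.00 | 36.00 | 89856.00 | 62208.00
Σ | 7248.00 |  |  | 318696.00 | 289368.00
x_c = 318696.00 / 7248.00 = 43.97 cm
y_c = 289368.00 / 7248.00 = 39.92 cm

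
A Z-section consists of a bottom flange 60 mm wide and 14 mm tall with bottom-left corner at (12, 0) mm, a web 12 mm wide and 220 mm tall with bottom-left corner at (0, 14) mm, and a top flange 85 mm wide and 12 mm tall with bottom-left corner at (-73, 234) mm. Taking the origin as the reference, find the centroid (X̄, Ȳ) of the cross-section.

X̄ = 4.45 mm, Ȳ = 128.45 mm

bottom flange: A = 60 × 14 = 840.00, centroid at (42.00, 7.00).
web: A = 12 × 220 = 2640.00, centroid at (6.00, 124.00).
top flange: A = 85 × 12 = 1020.00, centroid at (-30.50, 240.00).
ΣA = 4500.00 mm², ΣAX̄ = 20010.00 mm³, ΣAȲ = 578040.00 mm³.
X̄ = 20010.00/4500.00 = 4.45 mm; Ȳ = 578040.00/4500.00 = 128.45 mm.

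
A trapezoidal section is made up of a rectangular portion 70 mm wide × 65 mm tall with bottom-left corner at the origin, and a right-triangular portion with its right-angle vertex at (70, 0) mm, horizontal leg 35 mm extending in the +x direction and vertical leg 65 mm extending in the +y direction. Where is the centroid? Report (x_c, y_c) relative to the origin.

x_c = 44.33 mm, y_c = 30.33 mm

rectangular portion: A = 70 × 65 = 4550.00, centroid at (35.00, 32.50).
triangular portion: A = ½·35·65 = 1137.50, centroid at (81.67, 21.67).
ΣA = 5687.50 mm², ΣAx_c = 252145.83 mm³, ΣAy_c = 172520.83 mm³.
x_c = 252145.83/5687.50 = 44.33 mm; y_c = 172520.83/5687.50 = 30.33 mm.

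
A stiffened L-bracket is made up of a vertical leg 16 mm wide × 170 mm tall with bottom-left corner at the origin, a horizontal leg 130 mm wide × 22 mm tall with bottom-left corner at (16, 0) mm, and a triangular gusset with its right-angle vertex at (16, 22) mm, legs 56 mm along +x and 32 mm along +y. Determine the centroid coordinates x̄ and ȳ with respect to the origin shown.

vertical leg: A = 16 × 170 = 2720.00, centroid at (8.00, 85.00).
horizontal leg: A = 130 × 22 = 2860.00, centroid at (81.00, 11.00).
gusset: A = ½·56·32 = 896.00, centroid at (34.67, 32.67).
ΣA = 6476.00 mm², ΣAx̄ = 284481.33 mm³, ΣAȳ = 291929.33 mm³.
x̄ = 284481.33/6476.00 = 43.93 mm; ȳ = 291929.33/6476.00 = 45.08 mm.

x̄ = 43.93 mm, ȳ = 45.08 mm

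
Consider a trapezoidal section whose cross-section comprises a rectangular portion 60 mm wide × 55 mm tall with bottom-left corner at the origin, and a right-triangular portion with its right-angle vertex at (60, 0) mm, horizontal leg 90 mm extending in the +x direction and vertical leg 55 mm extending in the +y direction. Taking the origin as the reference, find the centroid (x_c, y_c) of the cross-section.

rectangular portion: A = 60 × 55 = 3300.00, centroid at (30.00, 27.50).
triangular portion: A = ½·90·55 = 2475.00, centroid at (90.00, 18.33).
ΣA = 5775.00 mm², ΣAx_c = 321750.00 mm³, ΣAy_c = 136125.00 mm³.
x_c = 321750.00/5775.00 = 55.71 mm; y_c = 136125.00/5775.00 = 23.57 mm.

x_c = 55.71 mm, y_c = 23.57 mm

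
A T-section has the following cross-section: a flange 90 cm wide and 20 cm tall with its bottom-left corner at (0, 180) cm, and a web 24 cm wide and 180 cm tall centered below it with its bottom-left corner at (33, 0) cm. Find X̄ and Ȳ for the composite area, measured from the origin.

X̄ = 45.00 cm, Ȳ = 119.41 cm

web: A = 24 × 180 = 4320.00, centroid at (45.00, 90.00).
flange: A = 90 × 20 = 1800.00, centroid at (45.00, 190.00).
ΣA = 6120.00 cm²
ΣAX̄ = (4320.00)(45.00) + (1800.00)(45.00) = 275400.00 cm³
ΣAȲ = (4320.00)(90.00) + (1800.00)(190.00) = 730800.00 cm³
X̄ = 275400.00 / 6120.00 = 45.00 cm
Ȳ = 730800.00 / 6120.00 = 119.41 cm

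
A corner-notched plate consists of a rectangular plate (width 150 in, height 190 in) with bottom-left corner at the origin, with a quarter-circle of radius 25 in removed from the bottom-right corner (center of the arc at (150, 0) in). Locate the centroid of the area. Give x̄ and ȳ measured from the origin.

Part | A | x̄ᵢ | ȳᵢ | A·x̄ᵢ | A·ȳᵢ
plate | 28500.00 | 75.00 | 95.00 | 2137500.00 | 2707500.00
removed quarter-circle | -490.87 | 139.39 | 10.61 | -68422.74 | -5208.33
Σ | 28009.13 |  |  | 2069077.26 | 2702291.67
x̄ = 2069077.26 / 28009.13 = 73.87 in
ȳ = 2702291.67 / 28009.13 = 96.48 in

x̄ = 73.87 in, ȳ = 96.48 in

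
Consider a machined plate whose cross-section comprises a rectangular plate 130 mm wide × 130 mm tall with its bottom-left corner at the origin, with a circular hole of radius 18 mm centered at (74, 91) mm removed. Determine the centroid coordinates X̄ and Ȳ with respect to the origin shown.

X̄ = 64.42 mm, Ȳ = 63.33 mm

Part | A | x̄ᵢ | ȳᵢ | A·x̄ᵢ | A·ȳᵢ
plate | 16900.00 | 65.00 | 65.00 | 1098500.00 | 1098500.00
hole | -1017.88 | 74.00 | 91.00 | -75322.83 | -92626.72
Σ | 15882.12 |  |  | 1023177.17 | 1005873.28
X̄ = 1023177.17 / 15882.12 = 64.42 mm
Ȳ = 1005873.28 / 15882.12 = 63.33 mm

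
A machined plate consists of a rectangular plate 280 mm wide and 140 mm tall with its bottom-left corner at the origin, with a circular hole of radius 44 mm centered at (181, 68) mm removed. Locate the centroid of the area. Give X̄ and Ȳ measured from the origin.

plate: A = 280 × 140 = 39200.00, centroid at (140.00, 70.00).
hole: A = −π·44² = -6082.12, centroid at (181.00, 68.00).
ΣA = 33117.88 mm², ΣAX̄ = 4387135.67 mm³, ΣAȲ = 2330415.61 mm³.
X̄ = 4387135.67/33117.88 = 132.47 mm; Ȳ = 2330415.61/33117.88 = 70.37 mm.

X̄ = 132.47 mm, Ȳ = 70.37 mm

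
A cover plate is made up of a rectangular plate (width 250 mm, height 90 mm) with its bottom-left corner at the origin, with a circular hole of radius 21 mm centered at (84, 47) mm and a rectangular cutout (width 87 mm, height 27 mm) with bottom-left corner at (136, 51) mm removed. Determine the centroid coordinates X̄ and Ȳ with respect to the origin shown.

X̄ = 121.20 mm, Ȳ = 42.41 mm

Part | A | x̄ᵢ | ȳᵢ | A·x̄ᵢ | A·ȳᵢ
plate | 22500.00 | 125.00 | 45.00 | 2812500.00 | 1012500.00
hole 1 | -1385.44 | 84.00 | 47.00 | -116377.16 | -65115.79
hole 2 | -2349.00 | 179.50 | 64.50 | -421645.50 | -151510.50
Σ | 18765.56 |  |  | 2274477.34 | 795873.71
X̄ = 2274477.34 / 18765.56 = 121.20 mm
Ȳ = 795873.71 / 18765.56 = 42.41 mm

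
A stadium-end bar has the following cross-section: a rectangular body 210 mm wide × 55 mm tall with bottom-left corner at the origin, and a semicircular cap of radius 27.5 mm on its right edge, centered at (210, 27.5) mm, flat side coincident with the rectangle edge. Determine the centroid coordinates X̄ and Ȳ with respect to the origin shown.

X̄ = 115.88 mm, Ȳ = 27.50 mm

rectangular body: A = 210 × 55 = 11550.00, centroid at (105.00, 27.50).
semicircular end: A = ½π·27.5² = 1187.91, centroid at (221.67, 27.50).
ΣA = 12737.91 mm², ΣAX̄ = 1476076.67 mm³, ΣAȲ = 350292.65 mm³.
X̄ = 1476076.67/12737.91 = 115.88 mm; Ȳ = 350292.65/12737.91 = 27.50 mm.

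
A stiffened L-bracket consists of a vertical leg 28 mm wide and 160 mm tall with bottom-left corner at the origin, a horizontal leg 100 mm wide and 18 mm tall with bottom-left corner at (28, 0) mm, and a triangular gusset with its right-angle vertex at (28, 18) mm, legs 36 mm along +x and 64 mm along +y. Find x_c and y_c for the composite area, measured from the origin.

x_c = 33.53 mm, y_c = 56.50 mm

Part | A | x̄ᵢ | ȳᵢ | A·x̄ᵢ | A·ȳᵢ
vertical leg | 4480.00 | 14.00 | 80.00 | 62720.00 | 358400.00
horizontal leg | 1800.00 | 78.00 | 9.00 | 140400.00 | 16200.00
gusset | 1152.00 | 40.00 | 39.33 | 46080.00 | 45312.00
Σ | 7432.00 |  |  | 249200.00 | 419912.00
x_c = 249200.00 / 7432.00 = 33.53 mm
y_c = 419912.00 / 7432.00 = 56.50 mm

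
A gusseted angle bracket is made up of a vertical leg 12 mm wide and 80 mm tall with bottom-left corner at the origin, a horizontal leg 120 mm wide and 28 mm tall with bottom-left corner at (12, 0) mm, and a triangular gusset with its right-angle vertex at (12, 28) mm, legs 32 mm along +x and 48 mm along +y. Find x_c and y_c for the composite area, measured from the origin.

vertical leg: A = 12 × 80 = 960.00, centroid at (6.00, 40.00).
horizontal leg: A = 120 × 28 = 3360.00, centroid at (72.00, 14.00).
gusset: A = ½·32·48 = 768.00, centroid at (22.67, 44.00).
ΣA = 5088.00 mm², ΣAx_c = 265088.00 mm³, ΣAy_c = 119232.00 mm³.
x_c = 265088.00/5088.00 = 52.10 mm; y_c = 119232.00/5088.00 = 23.43 mm.

x_c = 52.10 mm, y_c = 23.43 mm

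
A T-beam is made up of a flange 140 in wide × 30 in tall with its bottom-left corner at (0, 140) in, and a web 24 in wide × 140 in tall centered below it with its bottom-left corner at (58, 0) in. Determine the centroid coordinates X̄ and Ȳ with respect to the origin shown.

X̄ = 70.00 in, Ȳ = 117.22 in

web: A = 24 × 140 = 3360.00, centroid at (70.00, 70.00).
flange: A = 140 × 30 = 4200.00, centroid at (70.00, 155.00).
ΣA = 7560.00 in²
ΣAX̄ = (3360.00)(70.00) + (4200.00)(70.00) = 529200.00 in³
ΣAȲ = (3360.00)(70.00) + (4200.00)(155.00) = 886200.00 in³
X̄ = 529200.00 / 7560.00 = 70.00 in
Ȳ = 886200.00 / 7560.00 = 117.22 in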